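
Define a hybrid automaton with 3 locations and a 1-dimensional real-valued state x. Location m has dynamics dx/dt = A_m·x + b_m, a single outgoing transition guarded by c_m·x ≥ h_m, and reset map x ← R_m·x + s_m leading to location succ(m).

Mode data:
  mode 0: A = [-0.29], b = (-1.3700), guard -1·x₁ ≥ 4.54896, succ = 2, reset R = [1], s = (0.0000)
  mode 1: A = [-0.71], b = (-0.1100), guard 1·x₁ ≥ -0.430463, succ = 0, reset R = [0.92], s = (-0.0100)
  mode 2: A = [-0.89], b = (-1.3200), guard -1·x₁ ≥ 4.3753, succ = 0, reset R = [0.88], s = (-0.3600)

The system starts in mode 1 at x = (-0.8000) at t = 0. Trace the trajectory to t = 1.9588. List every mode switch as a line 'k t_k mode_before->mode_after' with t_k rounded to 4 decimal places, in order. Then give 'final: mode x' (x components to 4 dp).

1 1.1981 1->0
final: 0 -1.2609

Mode 1: guard c·x = -0.4305 hit at Δt = 1.1981 (t = 1.1981), x⁻ = (-0.4305) → reset → x⁺ = (-0.4060), jump to mode 0
Mode 0: flow for 0.7607 to horizon, guard not reached → x = (-1.2609)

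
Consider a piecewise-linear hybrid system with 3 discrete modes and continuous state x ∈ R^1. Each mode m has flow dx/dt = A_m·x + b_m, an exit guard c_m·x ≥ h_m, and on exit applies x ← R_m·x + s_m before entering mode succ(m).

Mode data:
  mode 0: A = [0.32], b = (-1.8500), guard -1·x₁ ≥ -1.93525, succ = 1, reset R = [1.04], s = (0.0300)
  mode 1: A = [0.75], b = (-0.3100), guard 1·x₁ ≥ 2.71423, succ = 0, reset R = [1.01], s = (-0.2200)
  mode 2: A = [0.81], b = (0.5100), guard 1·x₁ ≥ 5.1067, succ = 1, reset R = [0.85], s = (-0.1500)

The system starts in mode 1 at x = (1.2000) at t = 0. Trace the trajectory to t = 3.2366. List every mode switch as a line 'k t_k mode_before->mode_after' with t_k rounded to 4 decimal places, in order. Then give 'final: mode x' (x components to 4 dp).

1 1.4310 1->0
2 1.9477 0->1
3 2.4079 1->0
4 2.9246 0->1
final: 1 2.4723

Mode 1: guard c·x = 2.7142 hit at Δt = 1.4310 (t = 1.4310), x⁻ = (2.7142) → reset → x⁺ = (2.5214), jump to mode 0
Mode 0: guard c·x = -1.9352 hit at Δt = 0.5167 (t = 1.9477), x⁻ = (1.9353) → reset → x⁺ = (2.0427), jump to mode 1
Mode 1: guard c·x = 2.7142 hit at Δt = 0.4602 (t = 2.4079), x⁻ = (2.7142) → reset → x⁺ = (2.5214), jump to mode 0
Mode 0: guard c·x = -1.9352 hit at Δt = 0.5167 (t = 2.9246), x⁻ = (1.9353) → reset → x⁺ = (2.0427), jump to mode 1
Mode 1: flow for 0.3120 to horizon, guard not reached → x = (2.4723)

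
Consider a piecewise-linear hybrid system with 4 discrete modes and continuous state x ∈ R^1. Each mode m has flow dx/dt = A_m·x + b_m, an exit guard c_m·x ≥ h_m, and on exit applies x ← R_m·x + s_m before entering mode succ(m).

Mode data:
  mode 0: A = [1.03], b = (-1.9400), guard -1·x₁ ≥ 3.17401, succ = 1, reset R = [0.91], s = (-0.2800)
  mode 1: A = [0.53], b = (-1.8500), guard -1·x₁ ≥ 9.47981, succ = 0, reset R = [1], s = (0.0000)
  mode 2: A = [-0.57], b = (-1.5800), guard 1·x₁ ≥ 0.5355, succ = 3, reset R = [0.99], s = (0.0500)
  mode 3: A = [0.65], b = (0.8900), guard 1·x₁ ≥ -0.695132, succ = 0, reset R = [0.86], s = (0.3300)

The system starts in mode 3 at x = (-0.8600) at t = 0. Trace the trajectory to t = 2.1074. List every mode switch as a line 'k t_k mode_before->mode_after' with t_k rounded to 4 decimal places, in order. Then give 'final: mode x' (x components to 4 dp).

1 0.4315 3->0
2 1.2614 0->1
final: 1 -6.9358

Mode 3: guard c·x = -0.6951 hit at Δt = 0.4315 (t = 0.4315), x⁻ = (-0.6951) → reset → x⁺ = (-0.2678), jump to mode 0
Mode 0: guard c·x = 3.1740 hit at Δt = 0.8299 (t = 1.2614), x⁻ = (-3.1740) → reset → x⁺ = (-3.1683), jump to mode 1
Mode 1: flow for 0.8460 to horizon, guard not reached → x = (-6.9358)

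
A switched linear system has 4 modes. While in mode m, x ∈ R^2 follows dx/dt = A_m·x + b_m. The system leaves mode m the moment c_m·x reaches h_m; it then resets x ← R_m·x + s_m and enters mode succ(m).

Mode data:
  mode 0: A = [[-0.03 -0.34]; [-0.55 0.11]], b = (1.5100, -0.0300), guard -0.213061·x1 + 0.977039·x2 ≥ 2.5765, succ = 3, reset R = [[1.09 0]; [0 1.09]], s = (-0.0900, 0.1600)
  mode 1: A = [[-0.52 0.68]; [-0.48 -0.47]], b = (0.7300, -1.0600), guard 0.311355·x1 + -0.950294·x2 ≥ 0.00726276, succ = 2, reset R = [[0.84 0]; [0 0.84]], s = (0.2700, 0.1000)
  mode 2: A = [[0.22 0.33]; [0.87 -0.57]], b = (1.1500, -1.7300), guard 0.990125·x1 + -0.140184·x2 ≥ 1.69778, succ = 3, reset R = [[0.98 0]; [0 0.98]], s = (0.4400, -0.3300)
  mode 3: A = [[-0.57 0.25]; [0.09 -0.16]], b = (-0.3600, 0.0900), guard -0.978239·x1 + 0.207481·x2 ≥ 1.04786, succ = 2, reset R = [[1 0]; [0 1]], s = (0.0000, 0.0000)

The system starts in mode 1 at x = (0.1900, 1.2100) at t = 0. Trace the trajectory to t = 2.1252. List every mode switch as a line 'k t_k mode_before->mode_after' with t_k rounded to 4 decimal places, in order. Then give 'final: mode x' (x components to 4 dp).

1 0.5912 1->2
2 1.1428 2->3
final: 3 0.8922 -0.1301

Mode 1: guard c·x = 0.0073 hit at Δt = 0.5912 (t = 0.5912), x⁻ = (0.7500, 0.2381) → reset → x⁺ = (0.9000, 0.3000), jump to mode 2
Mode 2: guard c·x = 1.6978 hit at Δt = 0.5516 (t = 1.1428), x⁻ = (1.7069, -0.0555) → reset → x⁺ = (2.1127, -0.3844), jump to mode 3
Mode 3: flow for 0.9824 to horizon, guard not reached → x = (0.8922, -0.1301)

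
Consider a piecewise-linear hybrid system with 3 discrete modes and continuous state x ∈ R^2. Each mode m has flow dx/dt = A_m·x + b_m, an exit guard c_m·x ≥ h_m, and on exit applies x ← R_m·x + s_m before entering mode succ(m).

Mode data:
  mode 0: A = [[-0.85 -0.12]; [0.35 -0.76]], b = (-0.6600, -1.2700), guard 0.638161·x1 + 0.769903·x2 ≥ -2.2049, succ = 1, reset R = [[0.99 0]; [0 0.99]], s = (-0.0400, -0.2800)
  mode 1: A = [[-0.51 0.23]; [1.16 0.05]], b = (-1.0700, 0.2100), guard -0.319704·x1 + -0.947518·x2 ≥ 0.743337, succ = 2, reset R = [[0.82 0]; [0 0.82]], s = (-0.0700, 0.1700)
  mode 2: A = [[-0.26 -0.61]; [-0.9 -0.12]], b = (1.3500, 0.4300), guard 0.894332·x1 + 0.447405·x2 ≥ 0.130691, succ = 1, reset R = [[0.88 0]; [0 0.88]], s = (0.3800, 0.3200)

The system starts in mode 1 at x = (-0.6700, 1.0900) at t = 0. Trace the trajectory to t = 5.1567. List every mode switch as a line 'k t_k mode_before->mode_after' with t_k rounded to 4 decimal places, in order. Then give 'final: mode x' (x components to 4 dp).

Mode 1: guard c·x = 0.7433 hit at Δt = 1.5187 (t = 1.5187), x⁻ = (-1.3439, -0.3311) → reset → x⁺ = (-1.1720, -0.1015), jump to mode 2
Mode 2: guard c·x = 0.1307 hit at Δt = 0.7643 (t = 2.2830), x⁻ = (-0.1678, 0.6275) → reset → x⁺ = (0.2324, 0.8722), jump to mode 1
Mode 1: guard c·x = 0.7433 hit at Δt = 2.5190 (t = 4.8020), x⁻ = (-1.2935, -0.3481) → reset → x⁺ = (-1.1306, -0.1154), jump to mode 2
Mode 2: flow for 0.3547 to horizon, guard not reached → x = (-0.5971, 0.3044)

1 1.5187 1->2
2 2.2830 2->1
3 4.8020 1->2
final: 2 -0.5971 0.3044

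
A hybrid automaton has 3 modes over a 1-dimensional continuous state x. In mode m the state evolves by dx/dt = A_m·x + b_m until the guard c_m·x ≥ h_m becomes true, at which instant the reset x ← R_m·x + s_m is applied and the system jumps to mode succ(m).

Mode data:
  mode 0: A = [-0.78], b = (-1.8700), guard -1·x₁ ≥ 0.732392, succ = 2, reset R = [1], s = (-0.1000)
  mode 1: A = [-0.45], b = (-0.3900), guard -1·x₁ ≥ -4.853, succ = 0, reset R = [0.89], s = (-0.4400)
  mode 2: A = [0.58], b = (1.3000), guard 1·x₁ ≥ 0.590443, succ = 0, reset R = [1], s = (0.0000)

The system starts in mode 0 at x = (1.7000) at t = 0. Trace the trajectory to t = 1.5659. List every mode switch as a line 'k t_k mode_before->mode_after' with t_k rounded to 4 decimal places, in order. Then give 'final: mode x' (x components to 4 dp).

Mode 0: guard c·x = 0.7324 hit at Δt = 1.1545 (t = 1.1545), x⁻ = (-0.7324) → reset → x⁺ = (-0.8324), jump to mode 2
Mode 2: flow for 0.4114 to horizon, guard not reached → x = (-0.4527)

1 1.1545 0->2
final: 2 -0.4527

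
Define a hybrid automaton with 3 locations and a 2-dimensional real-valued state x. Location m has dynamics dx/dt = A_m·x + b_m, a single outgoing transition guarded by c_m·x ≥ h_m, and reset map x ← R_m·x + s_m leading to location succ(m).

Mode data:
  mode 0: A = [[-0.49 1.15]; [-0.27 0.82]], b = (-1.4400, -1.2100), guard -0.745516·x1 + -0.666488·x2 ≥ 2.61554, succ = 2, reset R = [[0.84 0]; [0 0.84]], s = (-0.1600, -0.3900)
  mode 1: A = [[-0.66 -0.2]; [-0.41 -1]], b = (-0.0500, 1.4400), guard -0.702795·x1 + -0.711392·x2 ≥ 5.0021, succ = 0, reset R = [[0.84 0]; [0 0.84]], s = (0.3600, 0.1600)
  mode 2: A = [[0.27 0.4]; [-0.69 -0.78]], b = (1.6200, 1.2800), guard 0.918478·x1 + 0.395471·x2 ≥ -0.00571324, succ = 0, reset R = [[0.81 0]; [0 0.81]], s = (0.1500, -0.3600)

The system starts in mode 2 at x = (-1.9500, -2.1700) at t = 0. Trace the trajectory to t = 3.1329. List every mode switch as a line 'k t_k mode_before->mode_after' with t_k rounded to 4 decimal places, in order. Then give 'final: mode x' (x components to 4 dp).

1 1.3117 2->0
2 2.8168 0->2
final: 2 -1.8164 -0.5109

Mode 2: guard c·x = -0.0057 hit at Δt = 1.3117 (t = 1.3117), x⁻ = (-0.4243, 0.9709) → reset → x⁺ = (-0.1937, 0.4265), jump to mode 0
Mode 0: guard c·x = 2.6155 hit at Δt = 1.5051 (t = 2.8168), x⁻ = (-2.2304, -1.4295) → reset → x⁺ = (-2.0335, -1.5908), jump to mode 2
Mode 2: flow for 0.3161 to horizon, guard not reached → x = (-1.8164, -0.5109)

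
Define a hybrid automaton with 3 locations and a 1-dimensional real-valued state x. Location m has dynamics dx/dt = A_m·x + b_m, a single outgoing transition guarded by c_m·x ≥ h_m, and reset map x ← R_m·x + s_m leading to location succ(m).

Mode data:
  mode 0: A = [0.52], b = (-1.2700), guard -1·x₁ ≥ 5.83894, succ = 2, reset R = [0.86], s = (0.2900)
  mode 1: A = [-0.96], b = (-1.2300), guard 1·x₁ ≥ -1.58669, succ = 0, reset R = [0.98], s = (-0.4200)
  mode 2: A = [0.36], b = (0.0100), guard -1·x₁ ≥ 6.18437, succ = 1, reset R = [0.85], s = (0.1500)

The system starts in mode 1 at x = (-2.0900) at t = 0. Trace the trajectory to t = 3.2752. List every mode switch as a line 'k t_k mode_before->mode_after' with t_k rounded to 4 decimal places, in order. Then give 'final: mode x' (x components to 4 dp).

Mode 1: guard c·x = -1.5867 hit at Δt = 1.0143 (t = 1.0143), x⁻ = (-1.5867) → reset → x⁺ = (-1.9750), jump to mode 0
Mode 0: guard c·x = 5.8389 hit at Δt = 1.2086 (t = 2.2229), x⁻ = (-5.8389) → reset → x⁺ = (-4.7315), jump to mode 2
Mode 2: guard c·x = 6.1844 hit at Δt = 0.7477 (t = 2.9706), x⁻ = (-6.1844) → reset → x⁺ = (-5.1067), jump to mode 1
Mode 1: flow for 0.3046 to horizon, guard not reached → x = (-4.1368)

1 1.0143 1->0
2 2.2229 0->2
3 2.9706 2->1
final: 1 -4.1368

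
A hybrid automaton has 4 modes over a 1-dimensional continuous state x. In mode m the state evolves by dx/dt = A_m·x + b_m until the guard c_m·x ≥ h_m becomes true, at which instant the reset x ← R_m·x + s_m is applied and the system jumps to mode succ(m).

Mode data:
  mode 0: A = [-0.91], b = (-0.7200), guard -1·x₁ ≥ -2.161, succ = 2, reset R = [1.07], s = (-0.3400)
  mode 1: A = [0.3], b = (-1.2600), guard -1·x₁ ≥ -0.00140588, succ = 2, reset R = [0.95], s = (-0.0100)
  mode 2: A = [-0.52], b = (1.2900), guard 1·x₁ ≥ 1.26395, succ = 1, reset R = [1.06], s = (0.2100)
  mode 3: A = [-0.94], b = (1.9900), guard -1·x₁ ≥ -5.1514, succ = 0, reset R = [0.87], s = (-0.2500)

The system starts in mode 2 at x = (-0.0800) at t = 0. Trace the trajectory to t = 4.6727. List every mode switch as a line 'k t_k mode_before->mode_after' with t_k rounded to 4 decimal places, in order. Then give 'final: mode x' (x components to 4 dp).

1 1.4309 2->1
2 2.9646 1->2
3 4.3412 2->1
final: 1 1.2726

Mode 2: guard c·x = 1.2639 hit at Δt = 1.4309 (t = 1.4309), x⁻ = (1.2639) → reset → x⁺ = (1.5498), jump to mode 1
Mode 1: guard c·x = -0.0014 hit at Δt = 1.5337 (t = 2.9646), x⁻ = (0.0014) → reset → x⁺ = (-0.0087), jump to mode 2
Mode 2: guard c·x = 1.2639 hit at Δt = 1.3766 (t = 4.3412), x⁻ = (1.2639) → reset → x⁺ = (1.5498), jump to mode 1
Mode 1: flow for 0.3315 to horizon, guard not reached → x = (1.2726)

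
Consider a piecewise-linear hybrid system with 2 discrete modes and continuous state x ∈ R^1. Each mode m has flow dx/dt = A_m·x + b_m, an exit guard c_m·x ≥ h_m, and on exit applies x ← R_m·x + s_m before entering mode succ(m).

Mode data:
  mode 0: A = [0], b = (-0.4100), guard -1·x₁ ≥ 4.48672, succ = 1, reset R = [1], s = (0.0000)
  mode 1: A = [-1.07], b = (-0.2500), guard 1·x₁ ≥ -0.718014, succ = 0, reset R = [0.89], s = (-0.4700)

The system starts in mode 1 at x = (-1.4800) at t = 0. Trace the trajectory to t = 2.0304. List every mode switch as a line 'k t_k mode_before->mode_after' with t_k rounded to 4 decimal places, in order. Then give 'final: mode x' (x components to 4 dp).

1 0.8833 1->0
final: 0 -1.5793

Mode 1: guard c·x = -0.7180 hit at Δt = 0.8833 (t = 0.8833), x⁻ = (-0.7180) → reset → x⁺ = (-1.1090), jump to mode 0
Mode 0: flow for 1.1471 to horizon, guard not reached → x = (-1.5793)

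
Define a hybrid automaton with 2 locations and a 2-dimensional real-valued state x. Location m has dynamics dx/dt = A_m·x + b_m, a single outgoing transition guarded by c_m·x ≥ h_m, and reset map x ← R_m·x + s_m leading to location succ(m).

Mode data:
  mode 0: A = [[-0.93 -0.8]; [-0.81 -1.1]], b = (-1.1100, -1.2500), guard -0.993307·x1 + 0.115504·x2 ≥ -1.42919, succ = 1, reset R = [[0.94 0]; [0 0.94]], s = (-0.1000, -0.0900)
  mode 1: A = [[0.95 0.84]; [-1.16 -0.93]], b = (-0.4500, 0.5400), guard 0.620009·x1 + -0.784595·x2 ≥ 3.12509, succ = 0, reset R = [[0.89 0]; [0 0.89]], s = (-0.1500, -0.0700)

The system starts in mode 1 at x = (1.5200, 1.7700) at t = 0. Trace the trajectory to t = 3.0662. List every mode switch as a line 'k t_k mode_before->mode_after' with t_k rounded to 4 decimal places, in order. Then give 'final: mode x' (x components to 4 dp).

1 0.9398 1->0
2 2.3555 0->1
final: 1 0.1642 -1.1055

Mode 1: guard c·x = 3.1251 hit at Δt = 0.9398 (t = 0.9398), x⁻ = (3.7966, -0.9828) → reset → x⁺ = (3.2290, -0.9447), jump to mode 0
Mode 0: guard c·x = -1.4292 hit at Δt = 1.4157 (t = 2.3555), x⁻ = (1.1973, -2.0773) → reset → x⁺ = (1.0254, -2.0427), jump to mode 1
Mode 1: flow for 0.7107 to horizon, guard not reached → x = (0.1642, -1.1055)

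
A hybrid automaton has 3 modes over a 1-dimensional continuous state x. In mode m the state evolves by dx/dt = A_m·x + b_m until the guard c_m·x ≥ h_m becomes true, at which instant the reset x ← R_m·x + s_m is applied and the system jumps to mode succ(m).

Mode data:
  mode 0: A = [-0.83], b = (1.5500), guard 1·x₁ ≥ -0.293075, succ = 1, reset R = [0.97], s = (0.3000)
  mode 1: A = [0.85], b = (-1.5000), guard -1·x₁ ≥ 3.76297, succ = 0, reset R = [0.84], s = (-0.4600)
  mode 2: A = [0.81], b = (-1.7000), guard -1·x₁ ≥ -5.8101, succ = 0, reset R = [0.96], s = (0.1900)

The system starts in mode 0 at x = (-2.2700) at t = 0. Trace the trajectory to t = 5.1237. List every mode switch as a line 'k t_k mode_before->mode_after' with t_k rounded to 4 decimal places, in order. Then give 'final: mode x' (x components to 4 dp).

Mode 0: guard c·x = -0.2931 hit at Δt = 0.7828 (t = 0.7828), x⁻ = (-0.2931) → reset → x⁺ = (0.0157), jump to mode 1
Mode 1: guard c·x = 3.7630 hit at Δt = 1.3538 (t = 2.1366), x⁻ = (-3.7630) → reset → x⁺ = (-3.6209), jump to mode 0
Mode 0: guard c·x = -0.2931 hit at Δt = 1.1232 (t = 3.2598), x⁻ = (-0.2931) → reset → x⁺ = (0.0157), jump to mode 1
Mode 1: guard c·x = 3.7630 hit at Δt = 1.3538 (t = 4.6136), x⁻ = (-3.7630) → reset → x⁺ = (-3.6209), jump to mode 0
Mode 0: flow for 0.5101 to horizon, guard not reached → x = (-1.7265)

1 0.7828 0->1
2 2.1366 1->0
3 3.2598 0->1
4 4.6136 1->0
final: 0 -1.7265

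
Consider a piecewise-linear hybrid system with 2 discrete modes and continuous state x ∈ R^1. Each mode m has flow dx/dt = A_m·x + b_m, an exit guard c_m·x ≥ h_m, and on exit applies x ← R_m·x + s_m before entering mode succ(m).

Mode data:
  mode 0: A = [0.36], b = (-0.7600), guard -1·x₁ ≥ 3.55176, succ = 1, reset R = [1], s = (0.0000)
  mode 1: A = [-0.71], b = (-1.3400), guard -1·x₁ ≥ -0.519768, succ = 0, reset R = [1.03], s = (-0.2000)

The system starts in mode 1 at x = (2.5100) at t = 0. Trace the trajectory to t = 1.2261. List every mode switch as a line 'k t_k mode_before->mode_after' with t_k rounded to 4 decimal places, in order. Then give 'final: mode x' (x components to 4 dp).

Mode 1: guard c·x = -0.5198 hit at Δt = 0.8487 (t = 0.8487), x⁻ = (0.5198) → reset → x⁺ = (0.3354), jump to mode 0
Mode 0: flow for 0.3774 to horizon, guard not reached → x = (0.0769)

1 0.8487 1->0
final: 0 0.0769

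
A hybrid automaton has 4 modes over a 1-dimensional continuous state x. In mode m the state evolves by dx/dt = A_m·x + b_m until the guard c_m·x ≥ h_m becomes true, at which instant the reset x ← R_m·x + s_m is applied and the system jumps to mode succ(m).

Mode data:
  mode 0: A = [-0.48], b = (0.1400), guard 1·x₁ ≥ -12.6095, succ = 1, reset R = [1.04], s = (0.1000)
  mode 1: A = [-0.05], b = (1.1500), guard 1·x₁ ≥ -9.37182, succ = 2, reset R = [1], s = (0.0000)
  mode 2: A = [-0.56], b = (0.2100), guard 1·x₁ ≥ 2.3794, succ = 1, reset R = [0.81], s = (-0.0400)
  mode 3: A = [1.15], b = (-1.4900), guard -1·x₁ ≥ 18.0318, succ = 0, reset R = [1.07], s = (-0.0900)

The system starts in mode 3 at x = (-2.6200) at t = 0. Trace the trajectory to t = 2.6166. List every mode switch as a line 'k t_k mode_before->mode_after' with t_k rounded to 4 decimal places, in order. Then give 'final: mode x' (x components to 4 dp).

Mode 3: guard c·x = 18.0318 hit at Δt = 1.3883 (t = 1.3883), x⁻ = (-18.0318) → reset → x⁺ = (-19.3840), jump to mode 0
Mode 0: guard c·x = -12.6095 hit at Δt = 0.8793 (t = 2.2676), x⁻ = (-12.6095) → reset → x⁺ = (-13.0139), jump to mode 1
Mode 1: flow for 0.3490 to horizon, guard not reached → x = (-12.3909)

1 1.3883 3->0
2 2.2676 0->1
final: 1 -12.3909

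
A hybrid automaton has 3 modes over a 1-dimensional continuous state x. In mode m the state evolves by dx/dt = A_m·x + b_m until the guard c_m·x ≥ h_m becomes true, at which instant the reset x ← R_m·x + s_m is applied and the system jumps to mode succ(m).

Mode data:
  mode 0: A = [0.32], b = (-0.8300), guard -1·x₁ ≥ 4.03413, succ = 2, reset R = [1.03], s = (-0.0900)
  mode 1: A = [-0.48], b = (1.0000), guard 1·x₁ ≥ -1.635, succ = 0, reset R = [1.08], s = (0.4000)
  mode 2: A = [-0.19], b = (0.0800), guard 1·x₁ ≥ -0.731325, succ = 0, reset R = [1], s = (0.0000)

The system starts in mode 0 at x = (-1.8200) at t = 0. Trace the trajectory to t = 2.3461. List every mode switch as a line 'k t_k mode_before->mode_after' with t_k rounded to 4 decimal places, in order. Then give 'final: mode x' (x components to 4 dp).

1 1.2705 0->2
final: 2 -3.3827

Mode 0: guard c·x = 4.0341 hit at Δt = 1.2705 (t = 1.2705), x⁻ = (-4.0341) → reset → x⁺ = (-4.2452), jump to mode 2
Mode 2: flow for 1.0756 to horizon, guard not reached → x = (-3.3827)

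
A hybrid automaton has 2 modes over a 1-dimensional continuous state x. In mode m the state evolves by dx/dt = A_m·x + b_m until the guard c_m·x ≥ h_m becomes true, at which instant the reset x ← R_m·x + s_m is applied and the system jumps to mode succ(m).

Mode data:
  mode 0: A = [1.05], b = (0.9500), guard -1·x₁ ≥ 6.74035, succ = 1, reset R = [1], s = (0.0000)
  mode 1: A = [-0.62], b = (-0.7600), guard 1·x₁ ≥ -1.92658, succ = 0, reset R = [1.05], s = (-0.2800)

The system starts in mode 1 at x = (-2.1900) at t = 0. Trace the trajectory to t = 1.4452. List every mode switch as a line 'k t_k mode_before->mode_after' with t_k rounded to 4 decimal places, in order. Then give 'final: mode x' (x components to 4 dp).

Mode 1: guard c·x = -1.9266 hit at Δt = 0.5147 (t = 0.5147), x⁻ = (-1.9266) → reset → x⁺ = (-2.3029), jump to mode 0
Mode 0: flow for 0.9305 to horizon, guard not reached → x = (-4.6190)

1 0.5147 1->0
final: 0 -4.6190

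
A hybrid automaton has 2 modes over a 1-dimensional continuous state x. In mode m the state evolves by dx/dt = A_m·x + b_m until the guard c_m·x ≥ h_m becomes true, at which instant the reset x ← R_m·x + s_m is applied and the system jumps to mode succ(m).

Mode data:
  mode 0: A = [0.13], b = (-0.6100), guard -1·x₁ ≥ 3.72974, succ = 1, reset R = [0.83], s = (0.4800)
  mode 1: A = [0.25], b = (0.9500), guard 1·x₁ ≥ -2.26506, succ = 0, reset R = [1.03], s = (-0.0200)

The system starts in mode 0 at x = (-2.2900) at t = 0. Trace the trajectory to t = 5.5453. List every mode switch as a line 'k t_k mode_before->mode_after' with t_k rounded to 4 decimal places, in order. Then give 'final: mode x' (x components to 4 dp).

Mode 0: guard c·x = 3.7297 hit at Δt = 1.4421 (t = 1.4421), x⁻ = (-3.7297) → reset → x⁺ = (-2.6157), jump to mode 1
Mode 1: guard c·x = -2.2651 hit at Δt = 1.0373 (t = 2.4794), x⁻ = (-2.2651) → reset → x⁺ = (-2.3530), jump to mode 0
Mode 0: guard c·x = 3.7297 hit at Δt = 1.3730 (t = 3.8524), x⁻ = (-3.7297) → reset → x⁺ = (-2.6157), jump to mode 1
Mode 1: guard c·x = -2.2651 hit at Δt = 1.0373 (t = 4.8897), x⁻ = (-2.2651) → reset → x⁺ = (-2.3530), jump to mode 0
Mode 0: flow for 0.6556 to horizon, guard not reached → x = (-2.9798)

1 1.4421 0->1
2 2.4794 1->0
3 3.8524 0->1
4 4.8897 1->0
final: 0 -2.9798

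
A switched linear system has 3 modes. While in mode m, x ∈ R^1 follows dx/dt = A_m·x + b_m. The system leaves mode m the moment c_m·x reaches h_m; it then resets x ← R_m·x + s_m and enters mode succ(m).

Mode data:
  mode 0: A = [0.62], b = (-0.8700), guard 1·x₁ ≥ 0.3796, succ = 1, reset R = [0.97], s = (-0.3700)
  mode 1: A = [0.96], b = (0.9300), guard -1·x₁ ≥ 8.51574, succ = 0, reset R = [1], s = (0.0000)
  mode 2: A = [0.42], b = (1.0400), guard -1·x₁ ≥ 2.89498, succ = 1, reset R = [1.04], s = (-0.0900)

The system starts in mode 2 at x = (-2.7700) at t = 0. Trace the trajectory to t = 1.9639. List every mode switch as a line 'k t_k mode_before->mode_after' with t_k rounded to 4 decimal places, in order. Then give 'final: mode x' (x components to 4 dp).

Mode 2: guard c·x = 2.8950 hit at Δt = 0.8439 (t = 0.8439), x⁻ = (-2.8950) → reset → x⁺ = (-3.1008), jump to mode 1
Mode 1: flow for 1.1200 to horizon, guard not reached → x = (-7.2168)

1 0.8439 2->1
final: 1 -7.2168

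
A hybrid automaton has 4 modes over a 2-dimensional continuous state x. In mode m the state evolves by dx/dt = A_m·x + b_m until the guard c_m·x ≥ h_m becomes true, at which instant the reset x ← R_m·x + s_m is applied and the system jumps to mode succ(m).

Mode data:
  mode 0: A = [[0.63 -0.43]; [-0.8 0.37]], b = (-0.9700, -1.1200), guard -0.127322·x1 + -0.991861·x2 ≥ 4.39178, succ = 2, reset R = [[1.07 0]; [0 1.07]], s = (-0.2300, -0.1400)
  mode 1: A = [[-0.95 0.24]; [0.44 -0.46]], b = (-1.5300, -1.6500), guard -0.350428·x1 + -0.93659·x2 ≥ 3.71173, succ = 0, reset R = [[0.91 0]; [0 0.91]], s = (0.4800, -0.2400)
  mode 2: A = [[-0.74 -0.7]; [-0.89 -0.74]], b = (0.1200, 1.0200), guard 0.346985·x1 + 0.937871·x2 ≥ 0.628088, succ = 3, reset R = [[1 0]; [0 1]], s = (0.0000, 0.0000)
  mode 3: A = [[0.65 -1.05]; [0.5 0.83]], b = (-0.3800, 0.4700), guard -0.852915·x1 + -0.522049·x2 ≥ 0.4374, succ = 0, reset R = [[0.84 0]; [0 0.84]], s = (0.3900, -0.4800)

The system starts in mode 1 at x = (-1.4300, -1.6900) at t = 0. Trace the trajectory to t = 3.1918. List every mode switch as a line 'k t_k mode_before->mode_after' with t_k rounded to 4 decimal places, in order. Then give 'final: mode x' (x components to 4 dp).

1 1.2025 1->0
2 2.0284 0->2
final: 2 0.4395 -1.0274

Mode 1: guard c·x = 3.7117 hit at Δt = 1.2025 (t = 1.2025), x⁻ = (-2.0065, -3.2123) → reset → x⁺ = (-1.3459, -3.1632), jump to mode 0
Mode 0: guard c·x = 4.3918 hit at Δt = 0.8259 (t = 2.0284), x⁻ = (-1.6222, -4.2196) → reset → x⁺ = (-1.9658, -4.6549), jump to mode 2
Mode 2: flow for 1.1634 to horizon, guard not reached → x = (0.4395, -1.0274)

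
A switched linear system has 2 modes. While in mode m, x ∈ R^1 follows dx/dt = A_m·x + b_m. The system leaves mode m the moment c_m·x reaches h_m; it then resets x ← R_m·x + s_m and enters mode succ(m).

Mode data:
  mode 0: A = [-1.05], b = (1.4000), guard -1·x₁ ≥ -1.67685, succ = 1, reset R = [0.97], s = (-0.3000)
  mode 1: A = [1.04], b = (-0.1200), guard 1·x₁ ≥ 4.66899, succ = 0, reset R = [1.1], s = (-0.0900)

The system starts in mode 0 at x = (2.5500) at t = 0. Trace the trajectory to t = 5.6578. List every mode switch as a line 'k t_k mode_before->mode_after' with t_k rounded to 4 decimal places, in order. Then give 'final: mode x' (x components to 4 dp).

Mode 0: guard c·x = -1.6768 hit at Δt = 1.2044 (t = 1.2044), x⁻ = (1.6768) → reset → x⁺ = (1.3265), jump to mode 1
Mode 1: guard c·x = 4.6690 hit at Δt = 1.2734 (t = 2.4778), x⁻ = (4.6690) → reset → x⁺ = (5.0459), jump to mode 0
Mode 0: guard c·x = -1.6768 hit at Δt = 2.2669 (t = 4.7447), x⁻ = (1.6769) → reset → x⁺ = (1.3265), jump to mode 1
Mode 1: flow for 0.9131 to horizon, guard not reached → x = (3.2459)

1 1.2044 0->1
2 2.4778 1->0
3 4.7447 0->1
final: 1 3.2459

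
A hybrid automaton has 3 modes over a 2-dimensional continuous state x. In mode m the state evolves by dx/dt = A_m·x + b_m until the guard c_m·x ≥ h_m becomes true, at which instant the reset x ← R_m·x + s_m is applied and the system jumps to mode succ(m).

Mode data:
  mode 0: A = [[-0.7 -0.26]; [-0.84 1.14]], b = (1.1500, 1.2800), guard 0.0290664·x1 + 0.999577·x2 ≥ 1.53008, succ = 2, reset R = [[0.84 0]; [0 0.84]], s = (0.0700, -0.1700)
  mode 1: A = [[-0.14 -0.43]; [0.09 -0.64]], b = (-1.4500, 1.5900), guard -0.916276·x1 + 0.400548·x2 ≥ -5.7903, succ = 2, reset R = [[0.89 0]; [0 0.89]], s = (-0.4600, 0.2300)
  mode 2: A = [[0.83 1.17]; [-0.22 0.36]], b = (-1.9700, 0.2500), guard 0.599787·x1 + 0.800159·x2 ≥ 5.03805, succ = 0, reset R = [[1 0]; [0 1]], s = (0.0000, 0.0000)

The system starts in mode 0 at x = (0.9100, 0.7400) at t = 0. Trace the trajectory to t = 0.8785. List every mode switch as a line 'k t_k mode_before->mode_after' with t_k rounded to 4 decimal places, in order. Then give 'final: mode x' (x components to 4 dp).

Mode 0: guard c·x = 1.5301 hit at Δt = 0.4439 (t = 0.4439), x⁻ = (0.9955, 1.5018) → reset → x⁺ = (0.9062, 1.0915), jump to mode 2
Mode 2: flow for 0.4346 to horizon, guard not reached → x = (0.9951, 1.2969)

1 0.4439 0->2
final: 2 0.9951 1.2969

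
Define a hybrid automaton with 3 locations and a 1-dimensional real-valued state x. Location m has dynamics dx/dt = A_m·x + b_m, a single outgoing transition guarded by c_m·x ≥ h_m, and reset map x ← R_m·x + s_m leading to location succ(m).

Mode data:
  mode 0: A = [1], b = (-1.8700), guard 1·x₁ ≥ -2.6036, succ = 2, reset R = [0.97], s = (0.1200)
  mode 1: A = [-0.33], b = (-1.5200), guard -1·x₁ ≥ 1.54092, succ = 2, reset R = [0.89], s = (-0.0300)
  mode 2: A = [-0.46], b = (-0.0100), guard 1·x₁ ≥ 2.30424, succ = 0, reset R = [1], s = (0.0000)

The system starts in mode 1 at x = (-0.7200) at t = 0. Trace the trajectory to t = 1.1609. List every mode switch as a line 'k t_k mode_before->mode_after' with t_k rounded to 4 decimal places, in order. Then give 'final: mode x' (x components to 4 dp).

1 0.7191 1->2
final: 2 -1.1477

Mode 1: guard c·x = 1.5409 hit at Δt = 0.7191 (t = 0.7191), x⁻ = (-1.5409) → reset → x⁺ = (-1.4014), jump to mode 2
Mode 2: flow for 0.4418 to horizon, guard not reached → x = (-1.1477)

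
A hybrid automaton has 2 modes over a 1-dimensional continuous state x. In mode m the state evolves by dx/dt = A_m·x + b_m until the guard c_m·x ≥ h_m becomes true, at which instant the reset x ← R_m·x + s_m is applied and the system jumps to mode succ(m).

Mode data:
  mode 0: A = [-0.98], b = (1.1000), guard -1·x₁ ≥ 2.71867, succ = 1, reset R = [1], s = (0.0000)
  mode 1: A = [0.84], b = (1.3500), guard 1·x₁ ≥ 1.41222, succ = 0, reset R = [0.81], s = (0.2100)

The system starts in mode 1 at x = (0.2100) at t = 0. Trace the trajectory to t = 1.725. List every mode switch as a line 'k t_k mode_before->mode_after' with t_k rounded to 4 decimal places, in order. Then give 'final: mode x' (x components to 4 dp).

1 0.6045 1->0
final: 0 1.1996

Mode 1: guard c·x = 1.4122 hit at Δt = 0.6045 (t = 0.6045), x⁻ = (1.4122) → reset → x⁺ = (1.3539), jump to mode 0
Mode 0: flow for 1.1205 to horizon, guard not reached → x = (1.1996)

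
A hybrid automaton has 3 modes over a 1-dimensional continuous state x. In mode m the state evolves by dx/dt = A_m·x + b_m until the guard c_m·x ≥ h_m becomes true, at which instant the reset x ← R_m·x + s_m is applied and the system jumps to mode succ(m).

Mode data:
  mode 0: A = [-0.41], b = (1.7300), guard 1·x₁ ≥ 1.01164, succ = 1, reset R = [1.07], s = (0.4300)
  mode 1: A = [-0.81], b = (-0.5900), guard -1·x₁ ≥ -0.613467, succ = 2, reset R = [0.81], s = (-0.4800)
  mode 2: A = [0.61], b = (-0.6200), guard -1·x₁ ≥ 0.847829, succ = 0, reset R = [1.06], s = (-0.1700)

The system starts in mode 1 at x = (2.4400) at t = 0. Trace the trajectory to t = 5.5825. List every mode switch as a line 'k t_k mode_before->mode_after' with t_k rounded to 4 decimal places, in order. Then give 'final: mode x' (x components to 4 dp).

Mode 1: guard c·x = -0.6135 hit at Δt = 1.0607 (t = 1.0607), x⁻ = (0.6135) → reset → x⁺ = (0.0169), jump to mode 2
Mode 2: guard c·x = 0.8478 hit at Δt = 1.0219 (t = 2.0826), x⁻ = (-0.8478) → reset → x⁺ = (-1.0687), jump to mode 0
Mode 0: guard c·x = 1.0116 hit at Δt = 1.2192 (t = 3.3018), x⁻ = (1.0116) → reset → x⁺ = (1.5125), jump to mode 1
Mode 1: guard c·x = -0.6135 hit at Δt = 0.6331 (t = 3.9349), x⁻ = (0.6135) → reset → x⁺ = (0.0169), jump to mode 2
Mode 2: guard c·x = 0.8478 hit at Δt = 1.0219 (t = 4.9568), x⁻ = (-0.8478) → reset → x⁺ = (-1.0687), jump to mode 0
Mode 0: flow for 0.6257 to horizon, guard not reached → x = (0.1279)

1 1.0607 1->2
2 2.0826 2->0
3 3.3018 0->1
4 3.9349 1->2
5 4.9568 2->0
final: 0 0.1279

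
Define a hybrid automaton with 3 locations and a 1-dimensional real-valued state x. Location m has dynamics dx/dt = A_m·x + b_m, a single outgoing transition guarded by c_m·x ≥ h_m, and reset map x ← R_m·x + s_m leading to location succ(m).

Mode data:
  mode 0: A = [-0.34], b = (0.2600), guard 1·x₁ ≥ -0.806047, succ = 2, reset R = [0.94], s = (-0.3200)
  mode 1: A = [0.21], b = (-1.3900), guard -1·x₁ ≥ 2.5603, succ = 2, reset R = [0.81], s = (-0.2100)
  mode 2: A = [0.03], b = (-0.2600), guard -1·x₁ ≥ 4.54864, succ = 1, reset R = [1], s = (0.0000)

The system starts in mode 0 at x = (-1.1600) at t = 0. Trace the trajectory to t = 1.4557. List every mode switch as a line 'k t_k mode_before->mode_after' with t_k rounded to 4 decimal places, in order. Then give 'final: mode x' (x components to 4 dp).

1 0.5977 0->2
final: 2 -1.3318

Mode 0: guard c·x = -0.8060 hit at Δt = 0.5977 (t = 0.5977), x⁻ = (-0.8060) → reset → x⁺ = (-1.0777), jump to mode 2
Mode 2: flow for 0.8580 to horizon, guard not reached → x = (-1.3318)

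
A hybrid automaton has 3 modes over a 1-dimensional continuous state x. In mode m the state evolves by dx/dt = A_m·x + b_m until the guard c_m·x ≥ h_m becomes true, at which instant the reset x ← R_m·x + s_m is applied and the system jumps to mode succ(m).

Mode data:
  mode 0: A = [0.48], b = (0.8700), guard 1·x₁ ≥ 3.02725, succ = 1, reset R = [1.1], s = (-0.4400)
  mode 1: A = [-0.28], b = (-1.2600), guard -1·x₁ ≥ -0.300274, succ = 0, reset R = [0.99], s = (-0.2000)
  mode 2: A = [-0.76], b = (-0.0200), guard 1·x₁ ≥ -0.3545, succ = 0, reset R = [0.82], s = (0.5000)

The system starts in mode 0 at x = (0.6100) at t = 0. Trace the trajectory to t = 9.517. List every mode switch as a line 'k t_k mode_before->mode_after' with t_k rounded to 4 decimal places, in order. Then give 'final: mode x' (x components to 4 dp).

1 1.4418 0->1
2 2.9827 1->0
3 4.9199 0->1
4 6.4608 1->0
5 8.3981 0->1
final: 1 0.9023

Mode 0: guard c·x = 3.0272 hit at Δt = 1.4418 (t = 1.4418), x⁻ = (3.0272) → reset → x⁺ = (2.8900), jump to mode 1
Mode 1: guard c·x = -0.3003 hit at Δt = 1.5409 (t = 2.9827), x⁻ = (0.3003) → reset → x⁺ = (0.0973), jump to mode 0
Mode 0: guard c·x = 3.0272 hit at Δt = 1.9372 (t = 4.9199), x⁻ = (3.0272) → reset → x⁺ = (2.8900), jump to mode 1
Mode 1: guard c·x = -0.3003 hit at Δt = 1.5409 (t = 6.4608), x⁻ = (0.3003) → reset → x⁺ = (0.0973), jump to mode 0
Mode 0: guard c·x = 3.0272 hit at Δt = 1.9372 (t = 8.3981), x⁻ = (3.0273) → reset → x⁺ = (2.8900), jump to mode 1
Mode 1: flow for 1.1189 to horizon, guard not reached → x = (0.9023)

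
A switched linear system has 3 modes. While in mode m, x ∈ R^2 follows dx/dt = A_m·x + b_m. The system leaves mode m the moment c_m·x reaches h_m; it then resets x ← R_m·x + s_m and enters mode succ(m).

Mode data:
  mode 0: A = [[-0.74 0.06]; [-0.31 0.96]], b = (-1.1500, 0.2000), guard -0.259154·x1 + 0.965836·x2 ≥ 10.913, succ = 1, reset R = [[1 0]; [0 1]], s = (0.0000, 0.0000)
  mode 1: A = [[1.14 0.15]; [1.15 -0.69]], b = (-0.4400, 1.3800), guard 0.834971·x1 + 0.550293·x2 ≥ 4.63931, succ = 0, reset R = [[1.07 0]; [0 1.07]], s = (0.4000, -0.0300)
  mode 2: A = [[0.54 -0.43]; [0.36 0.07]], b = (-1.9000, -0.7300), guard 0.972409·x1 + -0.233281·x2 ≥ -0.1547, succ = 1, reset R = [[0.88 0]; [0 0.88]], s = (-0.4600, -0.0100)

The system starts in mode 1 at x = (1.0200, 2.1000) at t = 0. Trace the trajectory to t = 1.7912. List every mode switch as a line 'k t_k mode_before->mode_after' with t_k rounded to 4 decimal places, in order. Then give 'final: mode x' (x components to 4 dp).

1 1.0035 1->0
final: 0 1.6046 7.6111

Mode 1: guard c·x = 4.6393 hit at Δt = 1.0035 (t = 1.0035), x⁻ = (3.1214, 3.6945) → reset → x⁺ = (3.7399, 3.9231), jump to mode 0
Mode 0: flow for 0.7877 to horizon, guard not reached → x = (1.6046, 7.6111)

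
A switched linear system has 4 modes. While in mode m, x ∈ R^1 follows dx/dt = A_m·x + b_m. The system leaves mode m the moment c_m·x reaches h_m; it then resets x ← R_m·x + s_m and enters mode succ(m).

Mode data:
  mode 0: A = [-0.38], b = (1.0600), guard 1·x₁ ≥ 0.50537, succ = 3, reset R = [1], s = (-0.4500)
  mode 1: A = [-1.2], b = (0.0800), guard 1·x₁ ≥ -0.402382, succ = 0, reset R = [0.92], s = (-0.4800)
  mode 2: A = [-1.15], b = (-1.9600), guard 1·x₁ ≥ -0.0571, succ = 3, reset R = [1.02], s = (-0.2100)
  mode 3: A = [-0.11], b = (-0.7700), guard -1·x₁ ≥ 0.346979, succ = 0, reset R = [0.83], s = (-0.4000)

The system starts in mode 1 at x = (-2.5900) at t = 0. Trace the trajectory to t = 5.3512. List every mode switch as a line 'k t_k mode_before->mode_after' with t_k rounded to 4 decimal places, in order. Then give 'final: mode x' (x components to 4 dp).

Mode 1: guard c·x = -0.4024 hit at Δt = 1.4451 (t = 1.4451), x⁻ = (-0.4024) → reset → x⁺ = (-0.8502), jump to mode 0
Mode 0: guard c·x = 0.5054 hit at Δt = 1.2261 (t = 2.6712), x⁻ = (0.5054) → reset → x⁺ = (0.0554), jump to mode 3
Mode 3: guard c·x = 0.3470 hit at Δt = 0.5338 (t = 3.2050), x⁻ = (-0.3470) → reset → x⁺ = (-0.6880), jump to mode 0
Mode 0: guard c·x = 0.5054 hit at Δt = 1.1061 (t = 4.3111), x⁻ = (0.5054) → reset → x⁺ = (0.0554), jump to mode 3
Mode 3: guard c·x = 0.3470 hit at Δt = 0.5338 (t = 4.8449), x⁻ = (-0.3470) → reset → x⁺ = (-0.6880), jump to mode 0
Mode 0: flow for 0.5063 to horizon, guard not reached → x = (-0.0794)

1 1.4451 1->0
2 2.6712 0->3
3 3.2050 3->0
4 4.3111 0->3
5 4.8449 3->0
final: 0 -0.0794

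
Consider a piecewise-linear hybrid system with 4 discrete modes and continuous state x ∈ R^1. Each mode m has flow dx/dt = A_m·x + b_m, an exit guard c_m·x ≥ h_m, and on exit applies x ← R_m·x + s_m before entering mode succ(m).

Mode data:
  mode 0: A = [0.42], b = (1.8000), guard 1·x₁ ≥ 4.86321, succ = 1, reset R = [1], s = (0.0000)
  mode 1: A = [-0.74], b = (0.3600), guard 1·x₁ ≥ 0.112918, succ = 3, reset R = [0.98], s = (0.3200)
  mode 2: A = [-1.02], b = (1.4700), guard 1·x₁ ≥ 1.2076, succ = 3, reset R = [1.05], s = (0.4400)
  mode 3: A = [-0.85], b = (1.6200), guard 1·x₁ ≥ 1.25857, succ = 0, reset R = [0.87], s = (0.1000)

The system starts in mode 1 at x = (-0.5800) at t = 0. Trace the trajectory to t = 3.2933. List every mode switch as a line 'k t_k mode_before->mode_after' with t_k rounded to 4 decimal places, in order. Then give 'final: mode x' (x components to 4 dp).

1 1.4176 1->3
2 2.3867 3->0
final: 0 3.7348

Mode 1: guard c·x = 0.1129 hit at Δt = 1.4176 (t = 1.4176), x⁻ = (0.1129) → reset → x⁺ = (0.4307), jump to mode 3
Mode 3: guard c·x = 1.2586 hit at Δt = 0.9691 (t = 2.3867), x⁻ = (1.2586) → reset → x⁺ = (1.1950), jump to mode 0
Mode 0: flow for 0.9066 to horizon, guard not reached → x = (3.7348)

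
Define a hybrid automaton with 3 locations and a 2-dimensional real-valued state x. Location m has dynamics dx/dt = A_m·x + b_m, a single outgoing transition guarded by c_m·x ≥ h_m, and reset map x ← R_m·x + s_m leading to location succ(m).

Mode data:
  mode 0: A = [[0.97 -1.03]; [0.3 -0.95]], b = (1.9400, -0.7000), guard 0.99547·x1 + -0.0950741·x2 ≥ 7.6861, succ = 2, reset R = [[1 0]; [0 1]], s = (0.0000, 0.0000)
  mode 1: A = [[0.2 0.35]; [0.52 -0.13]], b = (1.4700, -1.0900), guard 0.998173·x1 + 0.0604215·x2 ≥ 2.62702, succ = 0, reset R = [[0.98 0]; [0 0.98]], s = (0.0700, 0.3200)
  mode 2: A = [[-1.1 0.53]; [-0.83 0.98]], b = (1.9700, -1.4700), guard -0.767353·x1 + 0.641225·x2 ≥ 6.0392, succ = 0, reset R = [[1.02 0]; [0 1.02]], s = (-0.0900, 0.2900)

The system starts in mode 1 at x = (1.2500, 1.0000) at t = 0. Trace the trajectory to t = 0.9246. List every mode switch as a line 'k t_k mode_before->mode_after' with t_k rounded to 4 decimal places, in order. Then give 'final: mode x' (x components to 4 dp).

1 0.6141 1->0
final: 0 3.8234 0.9410

Mode 1: guard c·x = 2.6270 hit at Δt = 0.6141 (t = 0.6141), x⁻ = (2.5794, 0.8668) → reset → x⁺ = (2.5978, 1.1695), jump to mode 0
Mode 0: flow for 0.3105 to horizon, guard not reached → x = (3.8234, 0.9410)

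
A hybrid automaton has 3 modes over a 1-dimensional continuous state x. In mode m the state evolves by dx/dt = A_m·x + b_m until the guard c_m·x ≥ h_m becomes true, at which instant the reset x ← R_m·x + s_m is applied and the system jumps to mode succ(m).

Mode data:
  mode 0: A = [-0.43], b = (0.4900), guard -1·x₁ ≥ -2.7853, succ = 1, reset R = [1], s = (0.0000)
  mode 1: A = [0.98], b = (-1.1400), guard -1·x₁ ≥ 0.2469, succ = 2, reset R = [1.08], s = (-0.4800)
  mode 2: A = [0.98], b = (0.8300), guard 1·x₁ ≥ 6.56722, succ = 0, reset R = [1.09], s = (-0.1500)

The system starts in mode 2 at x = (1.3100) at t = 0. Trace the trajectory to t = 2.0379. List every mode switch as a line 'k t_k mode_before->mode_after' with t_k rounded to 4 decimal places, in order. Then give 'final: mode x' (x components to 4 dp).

1 1.2599 2->0
final: 0 5.3396

Mode 2: guard c·x = 6.5672 hit at Δt = 1.2599 (t = 1.2599), x⁻ = (6.5672) → reset → x⁺ = (7.0083), jump to mode 0
Mode 0: flow for 0.7780 to horizon, guard not reached → x = (5.3396)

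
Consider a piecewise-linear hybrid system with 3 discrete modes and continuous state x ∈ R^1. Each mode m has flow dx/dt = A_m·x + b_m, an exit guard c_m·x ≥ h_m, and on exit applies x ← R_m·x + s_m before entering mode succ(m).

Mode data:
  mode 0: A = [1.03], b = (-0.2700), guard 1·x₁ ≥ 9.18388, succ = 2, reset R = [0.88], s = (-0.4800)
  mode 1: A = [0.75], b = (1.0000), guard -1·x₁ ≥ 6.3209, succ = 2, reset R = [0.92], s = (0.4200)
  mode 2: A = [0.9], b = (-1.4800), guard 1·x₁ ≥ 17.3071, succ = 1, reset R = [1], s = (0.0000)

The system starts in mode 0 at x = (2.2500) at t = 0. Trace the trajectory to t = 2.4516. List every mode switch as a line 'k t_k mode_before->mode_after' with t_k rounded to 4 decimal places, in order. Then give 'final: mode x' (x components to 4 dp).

1 1.4577 0->2
final: 2 16.2170

Mode 0: guard c·x = 9.1839 hit at Δt = 1.4577 (t = 1.4577), x⁻ = (9.1839) → reset → x⁺ = (7.6018), jump to mode 2
Mode 2: flow for 0.9939 to horizon, guard not reached → x = (16.2170)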